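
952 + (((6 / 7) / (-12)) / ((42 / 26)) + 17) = 284873 / 294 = 968.96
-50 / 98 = -25 / 49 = -0.51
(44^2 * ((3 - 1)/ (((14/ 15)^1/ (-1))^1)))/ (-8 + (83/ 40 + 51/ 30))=1161600/ 1183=981.91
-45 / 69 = -15 / 23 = -0.65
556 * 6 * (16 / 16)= 3336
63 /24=21 /8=2.62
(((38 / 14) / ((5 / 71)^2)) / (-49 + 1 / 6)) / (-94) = 287337 / 2409925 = 0.12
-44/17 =-2.59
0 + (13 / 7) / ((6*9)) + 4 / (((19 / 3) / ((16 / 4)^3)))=290551 / 7182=40.46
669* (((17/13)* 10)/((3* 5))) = 583.23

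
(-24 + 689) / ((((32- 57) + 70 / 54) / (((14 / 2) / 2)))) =-98.19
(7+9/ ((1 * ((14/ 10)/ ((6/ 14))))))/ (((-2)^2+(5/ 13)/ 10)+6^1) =12428/ 12789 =0.97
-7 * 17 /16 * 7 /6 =-833 /96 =-8.68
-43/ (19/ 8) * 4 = -1376/ 19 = -72.42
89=89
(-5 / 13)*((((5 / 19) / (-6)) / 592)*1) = 25 / 877344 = 0.00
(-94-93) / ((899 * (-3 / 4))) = 748 / 2697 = 0.28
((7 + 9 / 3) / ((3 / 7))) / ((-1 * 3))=-70 / 9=-7.78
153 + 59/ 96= 14747/ 96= 153.61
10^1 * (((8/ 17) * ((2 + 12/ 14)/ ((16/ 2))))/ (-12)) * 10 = -1.40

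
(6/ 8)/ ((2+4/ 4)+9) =1/ 16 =0.06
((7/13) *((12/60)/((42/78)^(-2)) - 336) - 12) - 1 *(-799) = 6658098/10985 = 606.11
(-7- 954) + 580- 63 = -444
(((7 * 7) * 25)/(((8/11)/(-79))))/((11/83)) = -8032325/8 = -1004040.62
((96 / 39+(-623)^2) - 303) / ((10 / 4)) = 2016708 / 13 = 155131.38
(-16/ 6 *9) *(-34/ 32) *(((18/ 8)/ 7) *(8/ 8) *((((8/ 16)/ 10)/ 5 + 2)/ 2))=92259/ 11200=8.24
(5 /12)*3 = 5 /4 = 1.25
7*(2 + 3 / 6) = 35 / 2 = 17.50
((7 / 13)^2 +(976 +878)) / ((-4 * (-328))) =313375 / 221728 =1.41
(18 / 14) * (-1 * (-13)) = 16.71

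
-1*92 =-92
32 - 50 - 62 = -80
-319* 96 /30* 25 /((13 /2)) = -51040 /13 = -3926.15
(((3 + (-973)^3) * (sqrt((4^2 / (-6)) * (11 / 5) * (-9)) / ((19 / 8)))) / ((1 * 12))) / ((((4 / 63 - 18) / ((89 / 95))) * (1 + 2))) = 1147774473244 * sqrt(330) / 5099125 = 4089007.18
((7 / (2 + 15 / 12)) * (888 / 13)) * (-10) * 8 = -11769.94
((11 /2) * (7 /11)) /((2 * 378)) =1 /216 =0.00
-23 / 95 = -0.24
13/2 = 6.50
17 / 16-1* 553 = -8831 / 16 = -551.94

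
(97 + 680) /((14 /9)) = 999 /2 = 499.50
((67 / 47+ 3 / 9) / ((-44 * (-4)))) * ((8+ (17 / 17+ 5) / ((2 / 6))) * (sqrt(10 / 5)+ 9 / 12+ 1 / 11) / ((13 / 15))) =5735 / 22748+ 155 * sqrt(2) / 517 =0.68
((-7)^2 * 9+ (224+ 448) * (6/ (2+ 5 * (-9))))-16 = 14243/ 43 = 331.23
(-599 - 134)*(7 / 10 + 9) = -71101 / 10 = -7110.10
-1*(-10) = 10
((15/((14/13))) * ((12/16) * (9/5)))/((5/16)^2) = 33696/175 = 192.55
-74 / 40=-37 / 20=-1.85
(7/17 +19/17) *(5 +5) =260/17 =15.29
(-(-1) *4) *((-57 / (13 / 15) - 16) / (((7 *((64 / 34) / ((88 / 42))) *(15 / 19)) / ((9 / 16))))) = -3776839 / 101920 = -37.06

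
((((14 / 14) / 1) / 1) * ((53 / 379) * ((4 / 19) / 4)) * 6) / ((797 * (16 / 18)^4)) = 1043199 / 11753875456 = 0.00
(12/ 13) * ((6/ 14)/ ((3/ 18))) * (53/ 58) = 5724/ 2639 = 2.17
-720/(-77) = 720/77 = 9.35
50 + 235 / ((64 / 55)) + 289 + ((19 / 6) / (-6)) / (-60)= 4673911 / 8640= 540.96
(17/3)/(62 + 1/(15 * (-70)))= 5950/65099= 0.09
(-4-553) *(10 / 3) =-5570 / 3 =-1856.67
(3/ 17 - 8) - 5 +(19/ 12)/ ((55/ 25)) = -27161/ 2244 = -12.10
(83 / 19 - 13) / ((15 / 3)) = -164 / 95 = -1.73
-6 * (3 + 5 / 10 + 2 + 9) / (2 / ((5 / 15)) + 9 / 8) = -232 / 19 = -12.21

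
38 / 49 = 0.78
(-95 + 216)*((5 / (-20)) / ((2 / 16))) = -242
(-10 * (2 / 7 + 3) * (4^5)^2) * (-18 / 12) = 361758720 / 7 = 51679817.14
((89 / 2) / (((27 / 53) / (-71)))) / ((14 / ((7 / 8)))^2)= -334907 / 13824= -24.23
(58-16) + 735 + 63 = 840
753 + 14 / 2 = 760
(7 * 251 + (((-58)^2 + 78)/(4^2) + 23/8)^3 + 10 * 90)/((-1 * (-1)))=10362889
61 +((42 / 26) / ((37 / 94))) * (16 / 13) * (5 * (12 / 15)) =507769 / 6253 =81.20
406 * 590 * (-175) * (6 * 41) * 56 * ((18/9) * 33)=-38113880112000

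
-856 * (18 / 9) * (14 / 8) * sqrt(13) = -2996 * sqrt(13) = -10802.23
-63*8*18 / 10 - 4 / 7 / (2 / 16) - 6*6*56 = -102472 / 35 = -2927.77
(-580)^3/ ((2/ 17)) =-1658452000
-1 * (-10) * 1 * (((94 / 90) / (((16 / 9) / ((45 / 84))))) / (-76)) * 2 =-705 / 8512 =-0.08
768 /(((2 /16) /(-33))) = -202752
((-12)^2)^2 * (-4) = -82944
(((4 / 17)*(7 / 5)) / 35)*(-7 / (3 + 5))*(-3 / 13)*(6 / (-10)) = -63 / 55250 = -0.00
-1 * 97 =-97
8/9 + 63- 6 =521/9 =57.89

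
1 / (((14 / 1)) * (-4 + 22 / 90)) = -45 / 2366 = -0.02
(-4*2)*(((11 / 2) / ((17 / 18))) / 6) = -132 / 17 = -7.76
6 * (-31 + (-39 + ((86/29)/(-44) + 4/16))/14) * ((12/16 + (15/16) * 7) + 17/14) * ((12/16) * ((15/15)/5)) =-1037098485/4001536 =-259.18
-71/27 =-2.63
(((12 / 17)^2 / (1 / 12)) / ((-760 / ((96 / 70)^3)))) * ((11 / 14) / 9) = -14598144 / 8239931875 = -0.00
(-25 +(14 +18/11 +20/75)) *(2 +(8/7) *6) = -93062/1155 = -80.57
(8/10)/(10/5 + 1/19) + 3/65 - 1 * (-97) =3800/39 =97.44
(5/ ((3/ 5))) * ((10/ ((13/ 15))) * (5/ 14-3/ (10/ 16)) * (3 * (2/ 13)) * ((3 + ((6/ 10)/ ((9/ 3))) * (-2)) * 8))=-373200/ 91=-4101.10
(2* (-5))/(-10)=1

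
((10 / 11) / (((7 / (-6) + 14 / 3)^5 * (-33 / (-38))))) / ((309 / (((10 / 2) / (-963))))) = -60800 / 1815438710547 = -0.00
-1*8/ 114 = -4/ 57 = -0.07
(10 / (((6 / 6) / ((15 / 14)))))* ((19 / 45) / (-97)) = -95 / 2037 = -0.05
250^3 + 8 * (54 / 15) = 78125144 / 5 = 15625028.80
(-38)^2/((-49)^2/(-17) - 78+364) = 24548/2461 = 9.97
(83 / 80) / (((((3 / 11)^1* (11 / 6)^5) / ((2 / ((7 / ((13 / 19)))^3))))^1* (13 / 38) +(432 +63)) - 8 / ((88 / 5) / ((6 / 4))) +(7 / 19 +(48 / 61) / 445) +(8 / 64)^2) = 10313496620856 / 15202806056510729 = 0.00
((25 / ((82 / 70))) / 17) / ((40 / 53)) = 9275 / 5576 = 1.66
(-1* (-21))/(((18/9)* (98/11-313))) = -77/2230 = -0.03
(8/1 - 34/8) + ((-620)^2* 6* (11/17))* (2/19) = 202968045/1292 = 157096.01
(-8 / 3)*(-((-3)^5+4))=-1912 / 3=-637.33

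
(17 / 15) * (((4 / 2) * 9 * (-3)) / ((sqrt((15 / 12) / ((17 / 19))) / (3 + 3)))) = -3672 * sqrt(1615) / 475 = -310.67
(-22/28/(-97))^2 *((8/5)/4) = 0.00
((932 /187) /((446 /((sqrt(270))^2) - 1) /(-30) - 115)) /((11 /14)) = -26422200 /479114383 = -0.06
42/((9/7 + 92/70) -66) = -0.66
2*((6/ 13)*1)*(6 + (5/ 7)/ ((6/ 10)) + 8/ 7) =100/ 13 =7.69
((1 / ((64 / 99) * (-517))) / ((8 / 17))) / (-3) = 51 / 24064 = 0.00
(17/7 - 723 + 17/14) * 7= -10071/2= -5035.50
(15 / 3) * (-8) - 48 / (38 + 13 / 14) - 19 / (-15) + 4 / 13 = -168589 / 4251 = -39.66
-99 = -99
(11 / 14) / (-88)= -1 / 112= -0.01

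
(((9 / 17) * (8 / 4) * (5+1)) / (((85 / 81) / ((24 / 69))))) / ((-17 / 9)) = -629856 / 564995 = -1.11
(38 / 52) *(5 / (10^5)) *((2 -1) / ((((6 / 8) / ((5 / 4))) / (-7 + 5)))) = -0.00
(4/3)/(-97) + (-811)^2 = 191396807/291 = 657720.99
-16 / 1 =-16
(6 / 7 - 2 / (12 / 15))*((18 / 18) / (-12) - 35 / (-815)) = 1817 / 27384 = 0.07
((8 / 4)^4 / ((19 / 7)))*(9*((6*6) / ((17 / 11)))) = 399168 / 323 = 1235.81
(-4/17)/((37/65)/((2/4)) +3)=-0.06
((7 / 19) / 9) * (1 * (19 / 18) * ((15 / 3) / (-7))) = -5 / 162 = -0.03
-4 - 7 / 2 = -7.50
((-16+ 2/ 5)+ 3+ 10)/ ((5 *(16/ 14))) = -91/ 200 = -0.46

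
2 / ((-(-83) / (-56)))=-112 / 83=-1.35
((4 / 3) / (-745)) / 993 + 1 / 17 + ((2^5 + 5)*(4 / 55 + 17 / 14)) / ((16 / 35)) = 1384191715369 / 13280620320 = 104.23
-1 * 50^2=-2500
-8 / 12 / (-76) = 1 / 114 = 0.01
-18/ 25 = -0.72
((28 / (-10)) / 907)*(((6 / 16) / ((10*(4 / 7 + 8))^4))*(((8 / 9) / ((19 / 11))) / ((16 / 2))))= -184877 / 134003808000000000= -0.00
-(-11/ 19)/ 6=11/ 114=0.10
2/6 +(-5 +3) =-5/3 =-1.67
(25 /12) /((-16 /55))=-1375 /192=-7.16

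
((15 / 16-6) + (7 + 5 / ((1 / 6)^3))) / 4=17311 / 64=270.48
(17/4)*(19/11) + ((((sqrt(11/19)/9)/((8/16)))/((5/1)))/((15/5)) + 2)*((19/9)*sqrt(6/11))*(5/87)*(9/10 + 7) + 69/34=79*sqrt(66)*(sqrt(209) + 2565)/1162755 + 7009/748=10.79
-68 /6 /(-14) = 17 /21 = 0.81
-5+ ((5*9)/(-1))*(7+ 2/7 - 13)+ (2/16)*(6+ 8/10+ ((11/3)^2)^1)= 641777/2520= 254.67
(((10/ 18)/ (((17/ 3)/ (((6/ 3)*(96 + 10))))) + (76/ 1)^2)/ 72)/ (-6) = -73909/ 5508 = -13.42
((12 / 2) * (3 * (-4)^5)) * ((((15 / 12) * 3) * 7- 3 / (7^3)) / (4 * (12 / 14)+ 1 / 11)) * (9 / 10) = -8212140288 / 66395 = -123686.13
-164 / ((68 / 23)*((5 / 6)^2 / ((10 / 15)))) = -22632 / 425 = -53.25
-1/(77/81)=-81/77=-1.05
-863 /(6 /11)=-9493 /6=-1582.17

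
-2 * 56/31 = -112/31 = -3.61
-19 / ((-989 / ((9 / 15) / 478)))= 57 / 2363710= 0.00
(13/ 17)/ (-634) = -13/ 10778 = -0.00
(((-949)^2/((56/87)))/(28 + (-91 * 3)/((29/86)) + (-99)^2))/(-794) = -2272216323/11630137232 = -0.20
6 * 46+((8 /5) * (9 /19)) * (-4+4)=276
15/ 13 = 1.15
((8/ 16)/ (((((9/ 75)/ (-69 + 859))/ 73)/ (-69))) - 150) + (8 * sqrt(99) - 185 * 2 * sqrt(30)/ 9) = -16580275 - 370 * sqrt(30)/ 9 + 24 * sqrt(11) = -16580420.58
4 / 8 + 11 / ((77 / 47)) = 101 / 14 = 7.21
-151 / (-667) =151 / 667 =0.23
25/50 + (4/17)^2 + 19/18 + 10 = 11.61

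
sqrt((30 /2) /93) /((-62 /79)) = -79 * sqrt(155) /1922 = -0.51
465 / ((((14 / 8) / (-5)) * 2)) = -4650 / 7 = -664.29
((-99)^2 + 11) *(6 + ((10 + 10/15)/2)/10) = 64105.07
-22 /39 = -0.56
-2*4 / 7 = -1.14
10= 10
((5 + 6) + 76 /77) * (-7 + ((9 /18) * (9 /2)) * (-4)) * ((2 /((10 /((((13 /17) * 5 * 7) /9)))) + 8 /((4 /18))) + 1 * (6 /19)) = -1584591632 /223839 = -7079.16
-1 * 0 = 0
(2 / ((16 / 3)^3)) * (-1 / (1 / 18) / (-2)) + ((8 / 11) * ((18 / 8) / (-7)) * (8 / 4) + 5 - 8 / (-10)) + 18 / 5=7136627 / 788480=9.05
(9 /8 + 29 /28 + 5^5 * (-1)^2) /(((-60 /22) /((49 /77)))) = -175121 /240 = -729.67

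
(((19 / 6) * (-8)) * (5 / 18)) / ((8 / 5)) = -475 / 108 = -4.40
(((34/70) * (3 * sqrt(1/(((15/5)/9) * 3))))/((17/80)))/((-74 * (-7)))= 24/1813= 0.01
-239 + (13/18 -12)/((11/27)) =-5867/22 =-266.68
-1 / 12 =-0.08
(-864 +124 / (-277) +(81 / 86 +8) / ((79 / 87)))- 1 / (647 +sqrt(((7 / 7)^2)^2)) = -521091682237 / 609747912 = -854.60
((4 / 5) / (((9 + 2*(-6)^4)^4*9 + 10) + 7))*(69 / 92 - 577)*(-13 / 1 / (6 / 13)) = 461 / 14624076963324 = 0.00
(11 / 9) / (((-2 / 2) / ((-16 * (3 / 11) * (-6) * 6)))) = -192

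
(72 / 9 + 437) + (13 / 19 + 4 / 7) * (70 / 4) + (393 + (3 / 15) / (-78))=3186193 / 3705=859.97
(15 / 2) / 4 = 15 / 8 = 1.88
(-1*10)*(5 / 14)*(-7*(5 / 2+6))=425 / 2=212.50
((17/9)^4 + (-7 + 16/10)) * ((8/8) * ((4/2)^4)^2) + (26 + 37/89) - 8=5532362467/2919645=1894.88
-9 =-9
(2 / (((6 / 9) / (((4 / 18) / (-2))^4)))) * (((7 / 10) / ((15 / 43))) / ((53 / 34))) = 5117 / 8693325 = 0.00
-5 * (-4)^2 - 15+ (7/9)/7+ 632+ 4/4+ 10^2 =638.11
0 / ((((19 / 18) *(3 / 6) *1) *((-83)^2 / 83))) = 0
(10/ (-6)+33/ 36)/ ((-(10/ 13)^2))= 507/ 400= 1.27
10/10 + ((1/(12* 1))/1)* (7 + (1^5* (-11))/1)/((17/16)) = 35/51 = 0.69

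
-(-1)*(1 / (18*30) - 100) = -100.00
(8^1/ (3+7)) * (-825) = -660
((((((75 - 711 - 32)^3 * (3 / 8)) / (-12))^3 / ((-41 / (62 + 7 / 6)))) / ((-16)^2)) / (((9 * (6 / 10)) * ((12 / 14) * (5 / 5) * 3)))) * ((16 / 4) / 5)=-268031286136747841050091 / 956448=-280236130073718425.94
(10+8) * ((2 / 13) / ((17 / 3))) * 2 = 216 / 221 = 0.98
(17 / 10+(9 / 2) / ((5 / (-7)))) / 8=-23 / 40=-0.58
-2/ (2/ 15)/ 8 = -15/ 8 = -1.88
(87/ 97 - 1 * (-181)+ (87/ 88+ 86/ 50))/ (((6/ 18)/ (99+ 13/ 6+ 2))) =24385395437/ 426800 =57135.42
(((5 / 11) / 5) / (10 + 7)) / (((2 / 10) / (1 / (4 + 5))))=5 / 1683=0.00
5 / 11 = 0.45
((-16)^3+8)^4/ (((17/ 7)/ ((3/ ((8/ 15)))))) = 10996744008660480/ 17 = 646867294627087.06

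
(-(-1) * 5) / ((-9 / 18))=-10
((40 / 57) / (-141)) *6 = -80 / 2679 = -0.03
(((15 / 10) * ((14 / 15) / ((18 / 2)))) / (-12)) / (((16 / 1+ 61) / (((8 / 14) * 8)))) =-8 / 10395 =-0.00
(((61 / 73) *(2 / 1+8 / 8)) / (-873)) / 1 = -61 / 21243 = -0.00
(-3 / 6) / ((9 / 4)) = -0.22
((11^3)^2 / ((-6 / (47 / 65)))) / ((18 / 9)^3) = -83263367 / 3120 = -26686.98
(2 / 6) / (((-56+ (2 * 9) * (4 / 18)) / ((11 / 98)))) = -11 / 15288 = -0.00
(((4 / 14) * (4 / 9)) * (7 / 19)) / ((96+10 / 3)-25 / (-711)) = 632 / 1342369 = 0.00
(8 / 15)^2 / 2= 32 / 225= 0.14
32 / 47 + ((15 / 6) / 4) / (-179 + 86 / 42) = 946361 / 1397216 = 0.68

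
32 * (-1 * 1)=-32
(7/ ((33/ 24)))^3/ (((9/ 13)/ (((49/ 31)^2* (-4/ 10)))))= -10963004416/ 57559095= -190.47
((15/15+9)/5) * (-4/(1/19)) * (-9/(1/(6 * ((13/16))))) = 6669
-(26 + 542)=-568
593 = 593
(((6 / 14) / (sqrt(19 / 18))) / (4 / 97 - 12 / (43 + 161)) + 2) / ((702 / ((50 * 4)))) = 200 / 351 - 164900 * sqrt(38) / 150423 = -6.19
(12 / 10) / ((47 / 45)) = 54 / 47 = 1.15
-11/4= -2.75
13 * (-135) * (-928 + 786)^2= -35387820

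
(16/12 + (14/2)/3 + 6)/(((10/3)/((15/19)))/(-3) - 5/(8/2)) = -1044/287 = -3.64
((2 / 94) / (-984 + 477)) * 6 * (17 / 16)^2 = -289 / 1016704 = -0.00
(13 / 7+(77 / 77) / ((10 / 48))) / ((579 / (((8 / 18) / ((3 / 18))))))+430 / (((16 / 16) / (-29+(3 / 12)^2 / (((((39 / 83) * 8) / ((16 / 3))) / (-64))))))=-11784140818 / 790335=-14910.31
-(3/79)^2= -9/6241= -0.00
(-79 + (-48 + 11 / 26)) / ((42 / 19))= -20843 / 364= -57.26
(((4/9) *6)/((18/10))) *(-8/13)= -0.91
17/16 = 1.06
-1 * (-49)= 49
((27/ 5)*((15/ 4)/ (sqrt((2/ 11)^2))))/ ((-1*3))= -297/ 8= -37.12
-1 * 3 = -3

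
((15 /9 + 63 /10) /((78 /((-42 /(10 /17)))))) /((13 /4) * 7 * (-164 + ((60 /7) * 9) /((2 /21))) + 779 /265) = -1507373 /3038374170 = -0.00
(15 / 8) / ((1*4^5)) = 15 / 8192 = 0.00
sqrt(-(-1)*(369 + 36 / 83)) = 3*sqrt(282781) / 83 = 19.22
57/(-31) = -1.84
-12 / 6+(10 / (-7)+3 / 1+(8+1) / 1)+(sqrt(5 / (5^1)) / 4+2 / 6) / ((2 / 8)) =229 / 21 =10.90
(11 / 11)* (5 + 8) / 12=1.08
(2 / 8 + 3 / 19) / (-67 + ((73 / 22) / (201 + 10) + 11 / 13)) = -935363 / 151664498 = -0.01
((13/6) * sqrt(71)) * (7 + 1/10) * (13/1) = 11999 * sqrt(71)/60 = 1685.09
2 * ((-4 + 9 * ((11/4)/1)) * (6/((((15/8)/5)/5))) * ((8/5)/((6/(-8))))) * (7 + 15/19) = -3144704/57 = -55170.25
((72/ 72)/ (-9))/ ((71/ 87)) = -0.14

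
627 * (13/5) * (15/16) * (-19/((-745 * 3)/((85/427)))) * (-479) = -1261098267/1017968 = -1238.84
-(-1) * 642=642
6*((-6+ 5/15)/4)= -17/2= -8.50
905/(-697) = -1.30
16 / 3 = 5.33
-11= -11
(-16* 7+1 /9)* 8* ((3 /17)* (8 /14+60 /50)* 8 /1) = -2238.53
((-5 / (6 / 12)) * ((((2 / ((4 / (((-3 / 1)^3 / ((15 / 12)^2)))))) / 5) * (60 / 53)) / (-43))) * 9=-46656 / 11395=-4.09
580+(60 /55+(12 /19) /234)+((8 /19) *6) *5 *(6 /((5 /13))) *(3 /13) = 5107150 /8151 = 626.57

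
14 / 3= 4.67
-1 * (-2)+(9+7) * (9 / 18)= 10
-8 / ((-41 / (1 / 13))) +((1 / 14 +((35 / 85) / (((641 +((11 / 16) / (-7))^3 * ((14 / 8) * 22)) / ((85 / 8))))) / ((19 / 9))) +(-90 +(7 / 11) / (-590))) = -591269092850508232 / 6576129879434115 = -89.91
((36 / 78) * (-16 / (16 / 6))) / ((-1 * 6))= 6 / 13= 0.46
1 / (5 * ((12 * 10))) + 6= 3601 / 600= 6.00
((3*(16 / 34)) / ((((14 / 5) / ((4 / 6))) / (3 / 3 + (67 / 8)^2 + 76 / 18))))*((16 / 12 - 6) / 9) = -217045 / 16524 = -13.14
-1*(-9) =9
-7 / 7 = -1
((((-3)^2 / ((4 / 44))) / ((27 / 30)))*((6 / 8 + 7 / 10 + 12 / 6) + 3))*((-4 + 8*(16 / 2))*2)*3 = 255420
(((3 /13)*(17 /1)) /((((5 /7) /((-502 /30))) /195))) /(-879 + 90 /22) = 328559 /16040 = 20.48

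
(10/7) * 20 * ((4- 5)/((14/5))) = -500/49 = -10.20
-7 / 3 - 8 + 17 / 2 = -11 / 6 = -1.83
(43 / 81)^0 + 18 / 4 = 11 / 2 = 5.50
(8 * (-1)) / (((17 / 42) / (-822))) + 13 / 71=19609853 / 1207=16246.77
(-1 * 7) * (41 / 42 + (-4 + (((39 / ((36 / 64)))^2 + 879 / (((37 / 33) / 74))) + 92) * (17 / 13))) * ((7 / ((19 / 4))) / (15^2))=-1886569034 / 500175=-3771.82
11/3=3.67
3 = 3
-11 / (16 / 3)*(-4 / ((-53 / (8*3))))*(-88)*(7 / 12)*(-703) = -7145292 / 53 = -134816.83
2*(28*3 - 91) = -14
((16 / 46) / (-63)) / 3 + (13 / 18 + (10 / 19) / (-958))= 56956093 / 79124094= 0.72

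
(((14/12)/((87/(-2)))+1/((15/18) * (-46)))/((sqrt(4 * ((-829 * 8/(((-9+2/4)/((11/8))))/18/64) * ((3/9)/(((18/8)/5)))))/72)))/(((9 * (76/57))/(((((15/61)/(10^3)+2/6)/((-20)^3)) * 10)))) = 167137 * sqrt(2325345)/3198489250000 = 0.00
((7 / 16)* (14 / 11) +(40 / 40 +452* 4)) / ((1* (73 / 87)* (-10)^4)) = 13853967 / 64240000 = 0.22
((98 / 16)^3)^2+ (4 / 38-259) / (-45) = 11835590043191 / 224133120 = 52806.07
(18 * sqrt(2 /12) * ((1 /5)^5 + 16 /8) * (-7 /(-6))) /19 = 2303 * sqrt(6) /6250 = 0.90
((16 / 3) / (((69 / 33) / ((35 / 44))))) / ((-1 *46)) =-70 / 1587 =-0.04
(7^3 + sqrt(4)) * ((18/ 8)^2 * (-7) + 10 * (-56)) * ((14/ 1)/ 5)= -4601541/ 8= -575192.62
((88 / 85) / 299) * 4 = 352 / 25415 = 0.01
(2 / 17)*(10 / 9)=0.13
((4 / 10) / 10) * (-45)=-9 / 5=-1.80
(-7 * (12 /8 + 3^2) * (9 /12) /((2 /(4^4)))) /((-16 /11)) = 4851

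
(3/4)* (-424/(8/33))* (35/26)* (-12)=550935/26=21189.81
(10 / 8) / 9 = 0.14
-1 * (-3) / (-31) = -3 / 31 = -0.10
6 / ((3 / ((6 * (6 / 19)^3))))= 2592 / 6859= 0.38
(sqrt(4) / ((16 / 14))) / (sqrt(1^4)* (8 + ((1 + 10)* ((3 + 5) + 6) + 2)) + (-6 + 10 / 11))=77 / 6992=0.01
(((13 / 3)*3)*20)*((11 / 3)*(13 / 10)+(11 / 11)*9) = 10738 / 3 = 3579.33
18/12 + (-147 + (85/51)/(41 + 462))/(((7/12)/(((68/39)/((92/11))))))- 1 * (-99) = 302986009/6316674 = 47.97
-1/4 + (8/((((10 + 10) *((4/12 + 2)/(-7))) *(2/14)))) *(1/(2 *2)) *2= -89/20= -4.45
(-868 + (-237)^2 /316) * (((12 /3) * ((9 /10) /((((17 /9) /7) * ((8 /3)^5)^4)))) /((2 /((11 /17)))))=-60043672167251157 /6663886296627575521280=-0.00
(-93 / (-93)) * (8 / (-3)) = -8 / 3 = -2.67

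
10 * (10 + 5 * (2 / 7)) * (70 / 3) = 8000 / 3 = 2666.67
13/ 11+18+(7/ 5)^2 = 5814/ 275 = 21.14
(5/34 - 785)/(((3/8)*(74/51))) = -53370/37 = -1442.43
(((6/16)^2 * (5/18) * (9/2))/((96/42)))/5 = 63/4096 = 0.02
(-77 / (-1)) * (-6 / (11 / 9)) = -378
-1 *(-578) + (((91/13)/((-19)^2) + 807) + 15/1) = 505407/361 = 1400.02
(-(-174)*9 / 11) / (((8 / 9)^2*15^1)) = 21141 / 1760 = 12.01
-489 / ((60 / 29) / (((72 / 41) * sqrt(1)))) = -85086 / 205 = -415.05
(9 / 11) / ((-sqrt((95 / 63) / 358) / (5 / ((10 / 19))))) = -27*sqrt(238070) / 110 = -119.76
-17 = -17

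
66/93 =22/31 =0.71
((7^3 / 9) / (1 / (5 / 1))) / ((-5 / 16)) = -5488 / 9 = -609.78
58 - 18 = 40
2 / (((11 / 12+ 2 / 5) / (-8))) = -960 / 79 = -12.15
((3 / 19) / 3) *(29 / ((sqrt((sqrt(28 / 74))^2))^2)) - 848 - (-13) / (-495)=-111128483 / 131670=-843.99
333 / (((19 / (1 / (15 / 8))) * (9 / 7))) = 2072 / 285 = 7.27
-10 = -10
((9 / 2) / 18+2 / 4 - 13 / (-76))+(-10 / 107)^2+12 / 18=2083669 / 1305186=1.60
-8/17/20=-2/85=-0.02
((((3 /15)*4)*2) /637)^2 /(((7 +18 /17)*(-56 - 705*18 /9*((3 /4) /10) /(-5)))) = -256 /11396022365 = -0.00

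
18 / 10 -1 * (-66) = 67.80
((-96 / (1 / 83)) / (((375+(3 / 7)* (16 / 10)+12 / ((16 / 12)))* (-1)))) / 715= 2324 / 80223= 0.03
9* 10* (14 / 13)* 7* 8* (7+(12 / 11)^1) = 6279840 / 143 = 43914.97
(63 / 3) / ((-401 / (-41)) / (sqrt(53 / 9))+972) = 202062924 / 9352465967- 115087 * sqrt(53) / 9352465967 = 0.02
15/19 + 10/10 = 34/19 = 1.79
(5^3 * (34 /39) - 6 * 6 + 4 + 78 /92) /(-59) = -139613 /105846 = -1.32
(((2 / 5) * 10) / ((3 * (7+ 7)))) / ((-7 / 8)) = -16 / 147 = -0.11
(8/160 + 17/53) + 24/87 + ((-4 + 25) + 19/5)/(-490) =0.60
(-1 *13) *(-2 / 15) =26 / 15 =1.73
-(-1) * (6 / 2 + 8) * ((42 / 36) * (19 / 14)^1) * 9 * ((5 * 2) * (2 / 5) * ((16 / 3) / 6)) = 1672 / 3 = 557.33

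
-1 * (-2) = 2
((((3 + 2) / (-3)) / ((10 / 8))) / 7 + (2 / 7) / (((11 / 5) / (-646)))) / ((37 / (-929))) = 18044896 / 8547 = 2111.25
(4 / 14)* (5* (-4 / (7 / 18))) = -720 / 49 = -14.69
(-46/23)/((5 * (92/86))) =-43/115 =-0.37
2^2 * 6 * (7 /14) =12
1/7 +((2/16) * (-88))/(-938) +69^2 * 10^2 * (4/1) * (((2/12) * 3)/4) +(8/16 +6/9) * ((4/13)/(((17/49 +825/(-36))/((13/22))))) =238050.15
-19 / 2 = -9.50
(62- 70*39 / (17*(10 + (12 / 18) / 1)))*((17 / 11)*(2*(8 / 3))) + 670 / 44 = 2413 / 6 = 402.17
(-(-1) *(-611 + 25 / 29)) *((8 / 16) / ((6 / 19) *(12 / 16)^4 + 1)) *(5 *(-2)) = 43031808 / 15515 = 2773.56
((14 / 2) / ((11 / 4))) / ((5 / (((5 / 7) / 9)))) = 4 / 99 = 0.04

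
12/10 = 1.20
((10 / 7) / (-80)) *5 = -5 / 56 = -0.09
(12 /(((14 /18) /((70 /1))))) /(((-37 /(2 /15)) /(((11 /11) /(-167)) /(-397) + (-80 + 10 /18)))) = 758460416 /2453063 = 309.19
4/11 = 0.36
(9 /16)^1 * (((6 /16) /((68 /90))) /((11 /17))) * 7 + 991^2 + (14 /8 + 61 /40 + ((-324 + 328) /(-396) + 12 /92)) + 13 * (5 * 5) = 2863299929939 /2914560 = 982412.42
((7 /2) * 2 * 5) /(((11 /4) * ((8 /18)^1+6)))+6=2544 /319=7.97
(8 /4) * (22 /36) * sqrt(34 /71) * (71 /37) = 11 * sqrt(2414) /333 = 1.62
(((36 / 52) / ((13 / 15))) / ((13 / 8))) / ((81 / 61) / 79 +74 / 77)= 400748040 / 797166071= 0.50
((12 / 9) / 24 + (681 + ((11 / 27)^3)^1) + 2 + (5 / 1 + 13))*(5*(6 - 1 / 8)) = 6486097525 / 314928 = 20595.49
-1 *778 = -778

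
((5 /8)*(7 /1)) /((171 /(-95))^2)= 875 /648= 1.35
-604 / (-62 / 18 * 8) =1359 / 62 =21.92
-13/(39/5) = -5/3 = -1.67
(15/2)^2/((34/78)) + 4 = 9047/68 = 133.04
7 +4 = 11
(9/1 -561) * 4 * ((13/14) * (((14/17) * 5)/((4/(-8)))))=287040/17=16884.71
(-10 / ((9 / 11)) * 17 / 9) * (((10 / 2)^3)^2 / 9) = -29218750 / 729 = -40080.59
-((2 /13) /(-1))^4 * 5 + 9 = 256969 /28561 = 9.00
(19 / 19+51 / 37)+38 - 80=-1466 / 37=-39.62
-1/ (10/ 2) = -1/ 5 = -0.20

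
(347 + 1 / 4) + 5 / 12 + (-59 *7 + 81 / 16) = -2893 / 48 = -60.27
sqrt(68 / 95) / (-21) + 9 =9 - 2 * sqrt(1615) / 1995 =8.96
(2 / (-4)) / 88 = -1 / 176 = -0.01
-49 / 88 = -0.56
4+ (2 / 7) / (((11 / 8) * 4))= 4.05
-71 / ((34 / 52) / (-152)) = 280592 / 17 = 16505.41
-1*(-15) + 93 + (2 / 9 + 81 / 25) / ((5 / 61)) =169019 / 1125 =150.24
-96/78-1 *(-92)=1180/13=90.77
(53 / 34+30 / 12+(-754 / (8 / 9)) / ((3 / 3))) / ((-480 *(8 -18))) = -0.18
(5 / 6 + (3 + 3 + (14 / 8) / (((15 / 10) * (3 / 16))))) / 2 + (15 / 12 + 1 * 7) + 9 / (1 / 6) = 619 / 9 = 68.78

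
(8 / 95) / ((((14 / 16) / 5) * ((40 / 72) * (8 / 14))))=144 / 95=1.52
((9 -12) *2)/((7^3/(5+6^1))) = -66/343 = -0.19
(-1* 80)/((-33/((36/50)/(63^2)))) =32/72765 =0.00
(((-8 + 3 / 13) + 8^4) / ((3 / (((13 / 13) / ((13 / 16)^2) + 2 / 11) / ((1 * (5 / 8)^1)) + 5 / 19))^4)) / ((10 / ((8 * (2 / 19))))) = 32518107988850659635670487896 / 97311452881400511043021875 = 334.17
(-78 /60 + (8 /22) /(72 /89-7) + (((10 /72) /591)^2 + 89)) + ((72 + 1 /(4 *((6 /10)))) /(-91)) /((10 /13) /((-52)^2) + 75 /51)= 245055472912359263237 /2813488144248252240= 87.10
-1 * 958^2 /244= -229441 /61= -3761.33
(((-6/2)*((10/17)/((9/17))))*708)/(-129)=2360/129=18.29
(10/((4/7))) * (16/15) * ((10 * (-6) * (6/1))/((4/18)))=-30240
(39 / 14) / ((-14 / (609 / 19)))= -3393 / 532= -6.38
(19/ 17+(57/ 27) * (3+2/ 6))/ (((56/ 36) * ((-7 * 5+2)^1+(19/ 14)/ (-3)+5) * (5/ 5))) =-3743/ 20315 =-0.18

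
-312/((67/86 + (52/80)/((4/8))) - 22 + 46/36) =1207440/72149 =16.74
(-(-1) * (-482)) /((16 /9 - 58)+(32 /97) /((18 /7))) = 210393 /24485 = 8.59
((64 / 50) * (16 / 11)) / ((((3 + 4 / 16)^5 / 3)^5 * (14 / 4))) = 280159925619463815168 / 13583589278618622082109173909025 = 0.00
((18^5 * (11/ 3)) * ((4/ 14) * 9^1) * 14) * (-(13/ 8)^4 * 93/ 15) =-1725287954247/ 160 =-10783049714.04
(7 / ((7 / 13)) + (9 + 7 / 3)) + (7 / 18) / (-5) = 2183 / 90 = 24.26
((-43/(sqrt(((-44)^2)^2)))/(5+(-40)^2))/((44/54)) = -387/22786720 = -0.00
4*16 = 64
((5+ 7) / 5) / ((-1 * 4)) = -3 / 5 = -0.60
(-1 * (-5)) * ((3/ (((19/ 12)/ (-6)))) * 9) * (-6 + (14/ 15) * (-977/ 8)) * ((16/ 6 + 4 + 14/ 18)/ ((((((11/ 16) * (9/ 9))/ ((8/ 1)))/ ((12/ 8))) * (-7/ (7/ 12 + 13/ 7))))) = -28476940320/ 10241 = -2780679.65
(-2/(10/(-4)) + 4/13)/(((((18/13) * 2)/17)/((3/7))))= 102/35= 2.91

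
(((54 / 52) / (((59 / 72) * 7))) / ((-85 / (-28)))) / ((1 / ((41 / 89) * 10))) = 318816 / 1160471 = 0.27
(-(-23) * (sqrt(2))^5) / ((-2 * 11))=-5.91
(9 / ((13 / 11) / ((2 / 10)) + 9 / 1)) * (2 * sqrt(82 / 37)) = 99 * sqrt(3034) / 3034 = 1.80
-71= -71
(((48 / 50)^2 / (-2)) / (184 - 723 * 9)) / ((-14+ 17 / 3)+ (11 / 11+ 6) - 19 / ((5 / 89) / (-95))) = 864 / 380893568125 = 0.00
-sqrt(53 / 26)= -sqrt(1378) / 26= -1.43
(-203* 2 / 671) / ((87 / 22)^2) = -616 / 15921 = -0.04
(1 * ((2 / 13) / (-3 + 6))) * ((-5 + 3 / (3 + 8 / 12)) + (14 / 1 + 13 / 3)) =934 / 1287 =0.73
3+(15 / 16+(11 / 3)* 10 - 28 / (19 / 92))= -86617 / 912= -94.97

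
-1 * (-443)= 443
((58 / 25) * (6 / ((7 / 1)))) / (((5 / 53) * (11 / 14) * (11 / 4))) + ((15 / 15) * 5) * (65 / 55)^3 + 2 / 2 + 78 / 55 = 20.43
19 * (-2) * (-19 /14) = 361 /7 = 51.57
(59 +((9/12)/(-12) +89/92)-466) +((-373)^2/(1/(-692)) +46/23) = -35430183331/368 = -96277672.10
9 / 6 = 3 / 2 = 1.50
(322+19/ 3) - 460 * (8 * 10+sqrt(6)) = -109415/ 3 - 460 * sqrt(6) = -37598.43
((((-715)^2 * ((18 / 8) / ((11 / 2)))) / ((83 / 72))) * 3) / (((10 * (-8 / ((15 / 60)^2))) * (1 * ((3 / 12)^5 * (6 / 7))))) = -42162120 / 83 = -507977.35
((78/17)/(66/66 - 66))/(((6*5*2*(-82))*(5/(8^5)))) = 8192/87125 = 0.09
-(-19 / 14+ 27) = -359 / 14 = -25.64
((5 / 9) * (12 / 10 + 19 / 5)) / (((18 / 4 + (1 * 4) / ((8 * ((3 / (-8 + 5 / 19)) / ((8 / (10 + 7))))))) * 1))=3230 / 4527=0.71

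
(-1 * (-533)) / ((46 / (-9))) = -4797 / 46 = -104.28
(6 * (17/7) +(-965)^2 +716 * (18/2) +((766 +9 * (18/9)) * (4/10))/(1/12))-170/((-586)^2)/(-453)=2562873987649553/2722271790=941446.77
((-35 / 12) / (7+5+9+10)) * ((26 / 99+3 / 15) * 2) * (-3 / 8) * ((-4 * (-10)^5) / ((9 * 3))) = 40075000 / 82863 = 483.63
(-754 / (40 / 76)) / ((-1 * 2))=7163 / 10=716.30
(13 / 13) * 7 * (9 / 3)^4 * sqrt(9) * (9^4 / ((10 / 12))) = 66961566 / 5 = 13392313.20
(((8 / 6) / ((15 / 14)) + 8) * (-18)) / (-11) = 832 / 55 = 15.13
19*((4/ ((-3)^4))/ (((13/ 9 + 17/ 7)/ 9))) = 133/ 61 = 2.18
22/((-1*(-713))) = 22/713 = 0.03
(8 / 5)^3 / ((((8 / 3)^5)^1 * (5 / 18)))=2187 / 20000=0.11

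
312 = 312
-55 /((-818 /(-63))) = -3465 /818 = -4.24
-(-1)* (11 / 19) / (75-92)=-0.03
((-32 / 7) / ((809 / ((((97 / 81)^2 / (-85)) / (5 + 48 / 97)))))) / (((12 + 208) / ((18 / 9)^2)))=29205536 / 92581758093825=0.00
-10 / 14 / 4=-5 / 28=-0.18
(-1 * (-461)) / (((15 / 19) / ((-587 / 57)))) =-270607 / 45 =-6013.49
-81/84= -27/28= -0.96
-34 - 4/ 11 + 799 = 8411/ 11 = 764.64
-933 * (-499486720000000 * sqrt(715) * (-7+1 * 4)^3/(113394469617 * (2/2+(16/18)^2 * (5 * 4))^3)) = -247662724591964160000000 * sqrt(715)/10587720924471913651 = -625476.77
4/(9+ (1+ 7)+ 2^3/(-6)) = 12/47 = 0.26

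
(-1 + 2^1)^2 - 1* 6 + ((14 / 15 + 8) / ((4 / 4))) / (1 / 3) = 109 / 5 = 21.80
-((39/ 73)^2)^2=-2313441/ 28398241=-0.08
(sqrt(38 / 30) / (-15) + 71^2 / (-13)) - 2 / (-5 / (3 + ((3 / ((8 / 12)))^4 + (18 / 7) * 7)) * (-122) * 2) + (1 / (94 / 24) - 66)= -2708680787 / 5963360 - sqrt(285) / 225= -454.30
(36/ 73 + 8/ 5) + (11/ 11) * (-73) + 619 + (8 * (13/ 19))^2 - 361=28600169/ 131765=217.05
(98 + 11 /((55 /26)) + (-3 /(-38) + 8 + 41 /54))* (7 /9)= 2011646 /23085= 87.14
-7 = -7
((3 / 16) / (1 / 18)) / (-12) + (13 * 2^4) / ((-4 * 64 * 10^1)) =-29 / 80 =-0.36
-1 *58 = -58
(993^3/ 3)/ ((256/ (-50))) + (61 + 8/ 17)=-138712309315/ 2176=-63746465.68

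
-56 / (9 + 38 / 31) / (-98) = 124 / 2219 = 0.06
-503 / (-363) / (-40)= -503 / 14520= -0.03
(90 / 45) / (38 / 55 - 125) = -110 / 6837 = -0.02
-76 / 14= -38 / 7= -5.43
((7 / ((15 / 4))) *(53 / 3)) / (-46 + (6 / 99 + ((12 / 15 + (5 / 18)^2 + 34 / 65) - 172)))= -7639632 / 50163461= -0.15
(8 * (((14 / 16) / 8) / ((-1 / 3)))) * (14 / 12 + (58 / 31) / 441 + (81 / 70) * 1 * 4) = -792847 / 52080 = -15.22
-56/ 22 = -28/ 11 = -2.55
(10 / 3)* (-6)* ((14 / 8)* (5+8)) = -455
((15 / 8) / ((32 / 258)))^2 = 228.53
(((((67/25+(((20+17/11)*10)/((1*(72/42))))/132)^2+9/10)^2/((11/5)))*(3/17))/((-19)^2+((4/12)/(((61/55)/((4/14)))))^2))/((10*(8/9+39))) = 0.00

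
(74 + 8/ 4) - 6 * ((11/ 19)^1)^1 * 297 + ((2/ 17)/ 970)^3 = -10177473768617731/ 10649410816375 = -955.68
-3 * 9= -27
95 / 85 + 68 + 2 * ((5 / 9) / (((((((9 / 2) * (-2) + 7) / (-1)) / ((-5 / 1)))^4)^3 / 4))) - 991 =20679736549 / 78336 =263987.65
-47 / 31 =-1.52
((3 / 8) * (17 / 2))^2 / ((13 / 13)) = 2601 / 256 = 10.16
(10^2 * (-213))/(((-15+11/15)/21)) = 3354750/107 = 31352.80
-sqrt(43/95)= -sqrt(4085)/95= -0.67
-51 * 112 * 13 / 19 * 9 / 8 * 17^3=-410422194 / 19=-21601168.11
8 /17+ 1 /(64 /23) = 903 /1088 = 0.83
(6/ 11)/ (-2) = -3/ 11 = -0.27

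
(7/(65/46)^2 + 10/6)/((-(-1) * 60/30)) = 65561/25350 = 2.59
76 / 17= 4.47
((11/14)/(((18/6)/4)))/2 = 11/21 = 0.52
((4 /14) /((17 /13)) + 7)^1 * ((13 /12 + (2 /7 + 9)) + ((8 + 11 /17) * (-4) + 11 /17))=-28914799 /169932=-170.16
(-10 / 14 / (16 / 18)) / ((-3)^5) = 5 / 1512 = 0.00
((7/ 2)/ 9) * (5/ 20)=7/ 72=0.10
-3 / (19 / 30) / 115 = -18 / 437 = -0.04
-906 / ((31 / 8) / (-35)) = 8183.23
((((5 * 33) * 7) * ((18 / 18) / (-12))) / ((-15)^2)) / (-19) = 77 / 3420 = 0.02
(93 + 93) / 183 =62 / 61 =1.02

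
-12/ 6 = -2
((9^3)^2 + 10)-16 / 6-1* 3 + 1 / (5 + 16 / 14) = 68556469 / 129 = 531445.50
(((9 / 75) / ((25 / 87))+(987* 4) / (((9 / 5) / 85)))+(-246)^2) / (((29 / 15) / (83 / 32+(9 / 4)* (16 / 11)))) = 191231713379 / 255200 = 749340.57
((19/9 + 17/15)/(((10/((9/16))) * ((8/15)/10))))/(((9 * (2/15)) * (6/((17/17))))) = 365/768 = 0.48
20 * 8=160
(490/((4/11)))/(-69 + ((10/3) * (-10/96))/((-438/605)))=-42494760/2160859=-19.67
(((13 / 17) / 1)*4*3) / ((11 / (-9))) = -7.51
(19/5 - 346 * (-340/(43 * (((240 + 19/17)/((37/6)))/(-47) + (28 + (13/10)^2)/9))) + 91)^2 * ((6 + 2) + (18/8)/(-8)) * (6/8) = 53461024838146930471317842589/6372896655765617472800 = 8388810.89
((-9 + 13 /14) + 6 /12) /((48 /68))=-901 /84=-10.73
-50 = -50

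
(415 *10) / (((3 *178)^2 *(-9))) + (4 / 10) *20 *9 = 92388469 / 1283202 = 72.00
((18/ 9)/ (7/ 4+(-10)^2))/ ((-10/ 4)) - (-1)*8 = 16264/ 2035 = 7.99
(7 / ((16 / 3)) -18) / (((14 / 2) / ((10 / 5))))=-267 / 56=-4.77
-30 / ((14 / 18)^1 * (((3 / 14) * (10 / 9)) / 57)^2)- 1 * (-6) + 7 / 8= -88424509 / 40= -2210612.72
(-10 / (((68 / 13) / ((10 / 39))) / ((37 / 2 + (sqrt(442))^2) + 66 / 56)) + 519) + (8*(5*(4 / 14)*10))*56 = 3185719 / 476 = 6692.69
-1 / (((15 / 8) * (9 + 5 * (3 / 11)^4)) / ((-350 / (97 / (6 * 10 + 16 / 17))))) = 606723040 / 46704627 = 12.99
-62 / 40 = -31 / 20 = -1.55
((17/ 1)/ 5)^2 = 11.56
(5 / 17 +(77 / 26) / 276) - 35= -4232531 / 121992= -34.70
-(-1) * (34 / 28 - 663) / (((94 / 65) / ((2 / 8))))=-602225 / 5264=-114.40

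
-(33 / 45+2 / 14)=-92 / 105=-0.88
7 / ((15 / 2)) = 14 / 15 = 0.93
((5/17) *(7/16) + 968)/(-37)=-263331/10064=-26.17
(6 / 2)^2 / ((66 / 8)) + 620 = 6832 / 11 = 621.09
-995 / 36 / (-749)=995 / 26964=0.04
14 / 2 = 7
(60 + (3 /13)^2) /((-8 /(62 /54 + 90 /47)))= -77809 /3384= -22.99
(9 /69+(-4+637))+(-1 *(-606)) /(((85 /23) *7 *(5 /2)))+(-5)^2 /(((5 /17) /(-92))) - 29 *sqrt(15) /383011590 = -491120402 /68425 - 29 *sqrt(15) /383011590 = -7177.50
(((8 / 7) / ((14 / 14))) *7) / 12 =2 / 3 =0.67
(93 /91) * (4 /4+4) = 465 /91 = 5.11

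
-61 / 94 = -0.65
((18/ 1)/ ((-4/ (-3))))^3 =19683/ 8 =2460.38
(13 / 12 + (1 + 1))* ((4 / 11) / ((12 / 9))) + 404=17813 / 44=404.84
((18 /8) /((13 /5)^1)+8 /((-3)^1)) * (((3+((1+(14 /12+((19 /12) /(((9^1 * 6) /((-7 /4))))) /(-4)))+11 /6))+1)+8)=-46651901 /1617408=-28.84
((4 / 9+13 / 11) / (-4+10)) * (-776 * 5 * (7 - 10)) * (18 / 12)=156170 / 33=4732.42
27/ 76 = 0.36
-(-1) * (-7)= -7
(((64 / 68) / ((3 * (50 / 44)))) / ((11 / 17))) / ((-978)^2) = 8 / 17934075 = 0.00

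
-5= -5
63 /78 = 21 /26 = 0.81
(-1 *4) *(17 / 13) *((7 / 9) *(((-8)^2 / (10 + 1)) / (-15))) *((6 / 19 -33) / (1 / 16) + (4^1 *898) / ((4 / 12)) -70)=5894113792 / 366795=16069.23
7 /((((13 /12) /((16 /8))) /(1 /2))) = 84 /13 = 6.46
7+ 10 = 17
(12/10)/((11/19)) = 114/55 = 2.07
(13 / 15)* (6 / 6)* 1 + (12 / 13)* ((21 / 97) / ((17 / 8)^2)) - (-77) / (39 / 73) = 792846962 / 5466435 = 145.04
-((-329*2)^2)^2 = -187457825296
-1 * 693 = -693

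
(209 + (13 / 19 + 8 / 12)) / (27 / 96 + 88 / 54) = 3453120 / 31369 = 110.08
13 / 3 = 4.33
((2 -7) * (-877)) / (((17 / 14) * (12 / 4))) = 61390 / 51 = 1203.73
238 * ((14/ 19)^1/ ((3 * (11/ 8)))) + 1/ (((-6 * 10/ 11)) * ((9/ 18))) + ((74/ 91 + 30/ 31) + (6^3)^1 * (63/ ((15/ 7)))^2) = 5505160166767/ 29479450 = 186745.69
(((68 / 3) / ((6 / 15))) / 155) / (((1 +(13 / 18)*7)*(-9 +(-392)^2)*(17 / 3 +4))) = 612 / 15056807105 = 0.00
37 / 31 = 1.19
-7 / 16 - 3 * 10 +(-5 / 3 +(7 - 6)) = -1493 / 48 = -31.10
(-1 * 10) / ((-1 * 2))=5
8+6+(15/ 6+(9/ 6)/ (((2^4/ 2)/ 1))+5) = 21.69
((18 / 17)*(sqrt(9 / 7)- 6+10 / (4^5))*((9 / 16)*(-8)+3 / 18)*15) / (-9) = -199355 / 4352+390*sqrt(7) / 119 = -37.14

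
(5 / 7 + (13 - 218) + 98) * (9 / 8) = -837 / 7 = -119.57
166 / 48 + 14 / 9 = 361 / 72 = 5.01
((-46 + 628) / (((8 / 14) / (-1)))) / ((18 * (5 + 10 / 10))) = -679 / 72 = -9.43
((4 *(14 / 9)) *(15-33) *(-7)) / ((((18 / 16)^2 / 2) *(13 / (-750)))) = -25088000 / 351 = -71475.78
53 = 53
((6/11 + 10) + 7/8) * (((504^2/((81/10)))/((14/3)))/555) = 56280/407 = 138.28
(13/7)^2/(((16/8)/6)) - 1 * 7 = 164/49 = 3.35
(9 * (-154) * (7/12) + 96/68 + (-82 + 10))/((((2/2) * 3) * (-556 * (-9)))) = -1107/18904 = -0.06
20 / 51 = 0.39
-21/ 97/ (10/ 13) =-273/ 970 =-0.28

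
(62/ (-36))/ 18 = -31/ 324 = -0.10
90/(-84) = -15/14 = -1.07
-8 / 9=-0.89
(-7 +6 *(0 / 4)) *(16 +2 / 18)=-112.78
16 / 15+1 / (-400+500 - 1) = 533 / 495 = 1.08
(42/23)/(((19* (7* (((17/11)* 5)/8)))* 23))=528/854335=0.00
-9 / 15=-3 / 5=-0.60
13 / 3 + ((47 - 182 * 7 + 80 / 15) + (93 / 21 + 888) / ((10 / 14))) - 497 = -6974 / 15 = -464.93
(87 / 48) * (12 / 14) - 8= -361 / 56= -6.45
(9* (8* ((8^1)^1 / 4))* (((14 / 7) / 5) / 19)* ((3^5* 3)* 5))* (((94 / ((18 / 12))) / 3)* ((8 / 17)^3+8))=174619597824 / 93347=1870650.35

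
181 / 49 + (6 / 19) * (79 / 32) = 66637 / 14896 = 4.47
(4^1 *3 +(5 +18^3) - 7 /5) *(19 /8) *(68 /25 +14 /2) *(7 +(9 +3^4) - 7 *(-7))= 19708809.52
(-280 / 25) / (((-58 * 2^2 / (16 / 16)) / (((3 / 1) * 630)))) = 2646 / 29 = 91.24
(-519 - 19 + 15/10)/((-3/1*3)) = 1073/18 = 59.61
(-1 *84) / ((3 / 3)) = -84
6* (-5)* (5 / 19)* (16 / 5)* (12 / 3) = -1920 / 19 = -101.05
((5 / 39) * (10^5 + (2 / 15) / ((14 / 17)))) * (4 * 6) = 84000136 / 273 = 307692.81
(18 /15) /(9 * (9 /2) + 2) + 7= 2987 /425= 7.03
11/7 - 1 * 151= -1046/7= -149.43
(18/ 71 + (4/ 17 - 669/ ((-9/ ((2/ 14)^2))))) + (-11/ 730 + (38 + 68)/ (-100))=301385377/ 323807925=0.93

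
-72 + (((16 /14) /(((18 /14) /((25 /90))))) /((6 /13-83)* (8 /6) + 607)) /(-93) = -72.00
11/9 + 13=128/9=14.22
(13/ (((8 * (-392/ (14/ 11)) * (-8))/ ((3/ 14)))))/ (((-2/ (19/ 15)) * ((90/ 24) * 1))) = -247/ 10348800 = -0.00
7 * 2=14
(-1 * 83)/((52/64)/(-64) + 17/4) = -84992/4339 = -19.59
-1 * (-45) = 45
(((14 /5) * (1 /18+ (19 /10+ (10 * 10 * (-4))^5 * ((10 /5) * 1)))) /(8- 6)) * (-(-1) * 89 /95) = -574156799999945176 /21375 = -26861136842102.70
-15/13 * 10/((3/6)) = -300/13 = -23.08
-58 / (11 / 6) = -348 / 11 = -31.64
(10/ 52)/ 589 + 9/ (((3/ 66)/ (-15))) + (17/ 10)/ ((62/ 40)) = -45465779/ 15314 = -2968.90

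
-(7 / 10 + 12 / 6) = -27 / 10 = -2.70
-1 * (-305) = 305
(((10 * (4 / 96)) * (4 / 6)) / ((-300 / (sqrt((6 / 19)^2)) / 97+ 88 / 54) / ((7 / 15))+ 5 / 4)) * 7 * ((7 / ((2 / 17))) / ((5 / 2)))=-1131214 / 397085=-2.85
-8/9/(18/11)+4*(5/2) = 766/81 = 9.46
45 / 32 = 1.41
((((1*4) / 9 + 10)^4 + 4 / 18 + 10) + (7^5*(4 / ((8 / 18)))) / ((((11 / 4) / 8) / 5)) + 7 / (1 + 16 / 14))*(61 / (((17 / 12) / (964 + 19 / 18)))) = 1691697121784304806 / 18403605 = 91922051238.56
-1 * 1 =-1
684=684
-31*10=-310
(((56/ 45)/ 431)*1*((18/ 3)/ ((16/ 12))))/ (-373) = -28/ 803815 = -0.00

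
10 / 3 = 3.33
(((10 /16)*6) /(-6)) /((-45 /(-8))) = -1 /9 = -0.11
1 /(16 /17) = 17 /16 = 1.06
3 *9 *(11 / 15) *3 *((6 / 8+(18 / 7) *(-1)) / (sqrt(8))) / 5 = -7.65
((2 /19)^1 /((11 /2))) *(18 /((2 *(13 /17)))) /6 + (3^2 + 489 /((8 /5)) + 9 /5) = 34393149 /108680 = 316.46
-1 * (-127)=127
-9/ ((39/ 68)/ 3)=-612/ 13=-47.08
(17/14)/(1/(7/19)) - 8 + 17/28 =-3695/532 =-6.95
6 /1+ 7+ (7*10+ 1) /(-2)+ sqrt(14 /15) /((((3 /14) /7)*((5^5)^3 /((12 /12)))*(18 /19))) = -45 /2+ 931*sqrt(210) /12359619140625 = -22.50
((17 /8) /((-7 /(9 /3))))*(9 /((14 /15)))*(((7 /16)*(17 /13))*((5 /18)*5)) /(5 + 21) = -325125 /1211392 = -0.27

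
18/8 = 9/4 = 2.25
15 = 15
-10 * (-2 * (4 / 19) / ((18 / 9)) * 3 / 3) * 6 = 240 / 19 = 12.63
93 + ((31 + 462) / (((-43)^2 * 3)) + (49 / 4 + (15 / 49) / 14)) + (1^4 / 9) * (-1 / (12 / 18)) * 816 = -233179577 / 7610484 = -30.64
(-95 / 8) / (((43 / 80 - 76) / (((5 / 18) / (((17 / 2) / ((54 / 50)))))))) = 570 / 102629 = 0.01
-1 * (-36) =36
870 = 870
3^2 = 9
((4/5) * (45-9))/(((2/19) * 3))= 456/5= 91.20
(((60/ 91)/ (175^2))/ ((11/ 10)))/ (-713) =-24/ 874298425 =-0.00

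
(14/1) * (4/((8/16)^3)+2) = 476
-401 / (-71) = 401 / 71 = 5.65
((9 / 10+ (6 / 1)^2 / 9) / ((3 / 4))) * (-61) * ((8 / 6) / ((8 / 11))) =-32879 / 45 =-730.64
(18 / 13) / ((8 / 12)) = 27 / 13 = 2.08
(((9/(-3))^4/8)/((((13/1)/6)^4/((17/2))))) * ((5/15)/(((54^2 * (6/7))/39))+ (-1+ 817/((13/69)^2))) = 3470646752457/38614472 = 89879.43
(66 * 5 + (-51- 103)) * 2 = 352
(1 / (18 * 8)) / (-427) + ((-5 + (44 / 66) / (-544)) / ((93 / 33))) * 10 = -575054237 / 32404176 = -17.75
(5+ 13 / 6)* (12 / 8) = 43 / 4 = 10.75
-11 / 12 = -0.92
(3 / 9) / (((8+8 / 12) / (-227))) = -227 / 26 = -8.73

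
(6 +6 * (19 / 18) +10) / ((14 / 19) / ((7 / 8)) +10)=2.06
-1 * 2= -2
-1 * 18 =-18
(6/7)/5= 6/35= 0.17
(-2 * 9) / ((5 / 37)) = -666 / 5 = -133.20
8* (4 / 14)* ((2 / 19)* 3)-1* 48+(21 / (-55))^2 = -18962547 / 402325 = -47.13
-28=-28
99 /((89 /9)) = 891 /89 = 10.01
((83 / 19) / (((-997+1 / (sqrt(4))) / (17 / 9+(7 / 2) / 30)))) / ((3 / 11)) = -17347 / 538110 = -0.03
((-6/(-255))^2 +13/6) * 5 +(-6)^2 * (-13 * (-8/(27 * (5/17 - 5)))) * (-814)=69350471/2890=23996.70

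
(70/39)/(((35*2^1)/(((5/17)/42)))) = 5/27846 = 0.00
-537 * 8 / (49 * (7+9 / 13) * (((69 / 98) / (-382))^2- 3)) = 3.80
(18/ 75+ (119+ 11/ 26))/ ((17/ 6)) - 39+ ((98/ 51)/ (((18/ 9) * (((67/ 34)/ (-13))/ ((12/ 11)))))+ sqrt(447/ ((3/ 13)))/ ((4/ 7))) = -14986684/ 4071925+ 7 * sqrt(1937)/ 4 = 73.34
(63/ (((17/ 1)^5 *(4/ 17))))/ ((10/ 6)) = 189/ 1670420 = 0.00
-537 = -537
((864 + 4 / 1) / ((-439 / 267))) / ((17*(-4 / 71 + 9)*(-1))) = 16454676 / 4739005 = 3.47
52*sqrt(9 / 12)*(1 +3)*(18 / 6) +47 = 47 +312*sqrt(3) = 587.40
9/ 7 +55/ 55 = 16/ 7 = 2.29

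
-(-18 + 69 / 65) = 1101 / 65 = 16.94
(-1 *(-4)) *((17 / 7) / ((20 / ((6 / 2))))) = 51 / 35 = 1.46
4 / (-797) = -4 / 797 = -0.01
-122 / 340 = -61 / 170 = -0.36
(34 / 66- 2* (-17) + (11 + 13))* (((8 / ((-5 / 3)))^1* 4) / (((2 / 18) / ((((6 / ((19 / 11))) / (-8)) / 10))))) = 208548 / 475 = 439.05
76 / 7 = 10.86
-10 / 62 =-5 / 31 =-0.16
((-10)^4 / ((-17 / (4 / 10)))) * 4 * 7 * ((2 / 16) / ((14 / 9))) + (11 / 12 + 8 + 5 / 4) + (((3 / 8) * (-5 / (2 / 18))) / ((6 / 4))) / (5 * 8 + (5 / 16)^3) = -34073641 / 65586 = -519.53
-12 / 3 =-4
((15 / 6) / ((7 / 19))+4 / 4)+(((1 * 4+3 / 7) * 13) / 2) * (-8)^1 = -222.50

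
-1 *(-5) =5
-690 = -690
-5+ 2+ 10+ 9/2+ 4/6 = 12.17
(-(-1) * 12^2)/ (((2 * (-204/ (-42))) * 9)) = 28/ 17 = 1.65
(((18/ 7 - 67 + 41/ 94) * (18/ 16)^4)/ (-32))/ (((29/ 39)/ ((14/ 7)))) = 10774297053/ 1250557952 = 8.62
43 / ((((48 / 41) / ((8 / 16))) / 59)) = 104017 / 96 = 1083.51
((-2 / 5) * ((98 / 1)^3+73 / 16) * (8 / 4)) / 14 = -3011829 / 56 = -53782.66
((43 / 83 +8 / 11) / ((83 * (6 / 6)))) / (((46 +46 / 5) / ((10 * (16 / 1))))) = 75800 / 1742917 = 0.04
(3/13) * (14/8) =21/52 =0.40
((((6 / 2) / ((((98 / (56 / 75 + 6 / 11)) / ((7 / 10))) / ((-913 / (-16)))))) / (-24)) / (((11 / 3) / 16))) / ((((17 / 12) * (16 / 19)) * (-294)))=0.00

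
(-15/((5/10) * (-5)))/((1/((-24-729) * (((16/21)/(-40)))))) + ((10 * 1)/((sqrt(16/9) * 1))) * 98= 28737/35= 821.06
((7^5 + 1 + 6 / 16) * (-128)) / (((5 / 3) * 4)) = -1613604 / 5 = -322720.80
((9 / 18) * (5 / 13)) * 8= 20 / 13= 1.54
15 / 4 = 3.75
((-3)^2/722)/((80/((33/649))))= 27/3407840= 0.00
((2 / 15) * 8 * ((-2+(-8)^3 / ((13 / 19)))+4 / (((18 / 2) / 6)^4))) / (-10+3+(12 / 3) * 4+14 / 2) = -789242 / 15795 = -49.97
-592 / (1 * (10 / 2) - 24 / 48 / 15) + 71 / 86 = -1516781 / 12814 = -118.37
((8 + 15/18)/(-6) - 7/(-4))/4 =5/72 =0.07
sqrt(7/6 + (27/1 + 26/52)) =sqrt(258)/3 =5.35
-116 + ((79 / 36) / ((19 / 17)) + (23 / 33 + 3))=-830195 / 7524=-110.34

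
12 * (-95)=-1140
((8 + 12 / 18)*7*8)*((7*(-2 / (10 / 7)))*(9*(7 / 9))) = -499408 / 15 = -33293.87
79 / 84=0.94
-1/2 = -0.50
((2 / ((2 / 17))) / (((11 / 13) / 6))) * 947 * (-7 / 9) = -2930018 / 33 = -88788.42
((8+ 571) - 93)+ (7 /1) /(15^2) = 109357 /225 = 486.03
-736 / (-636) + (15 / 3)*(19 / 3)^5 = 656181139 / 12879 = 50949.70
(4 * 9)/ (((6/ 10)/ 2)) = 120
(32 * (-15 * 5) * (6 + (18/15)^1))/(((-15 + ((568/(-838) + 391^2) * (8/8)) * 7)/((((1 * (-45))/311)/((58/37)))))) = 0.00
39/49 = 0.80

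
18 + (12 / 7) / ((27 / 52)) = 1342 / 63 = 21.30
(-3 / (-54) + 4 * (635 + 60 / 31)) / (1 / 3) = 1421671 / 186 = 7643.39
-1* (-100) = 100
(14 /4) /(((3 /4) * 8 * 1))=7 /12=0.58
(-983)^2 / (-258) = -966289 / 258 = -3745.31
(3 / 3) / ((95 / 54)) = 54 / 95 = 0.57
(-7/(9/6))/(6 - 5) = -14/3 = -4.67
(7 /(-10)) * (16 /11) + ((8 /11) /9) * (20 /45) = -4376 /4455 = -0.98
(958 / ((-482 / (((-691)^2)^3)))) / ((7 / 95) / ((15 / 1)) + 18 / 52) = -1931932773546758207044950 / 3134687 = -616308031247380745.52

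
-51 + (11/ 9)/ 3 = -50.59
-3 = -3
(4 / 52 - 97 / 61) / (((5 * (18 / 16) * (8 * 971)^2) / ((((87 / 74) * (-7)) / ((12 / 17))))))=17255 / 331966773372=0.00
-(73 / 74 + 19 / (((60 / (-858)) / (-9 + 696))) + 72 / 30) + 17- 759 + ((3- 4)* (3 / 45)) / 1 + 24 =103194728 / 555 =185936.45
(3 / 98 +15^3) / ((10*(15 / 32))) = 882008 / 1225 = 720.01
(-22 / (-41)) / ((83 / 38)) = 836 / 3403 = 0.25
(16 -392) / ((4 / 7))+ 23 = -635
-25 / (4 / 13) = -325 / 4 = -81.25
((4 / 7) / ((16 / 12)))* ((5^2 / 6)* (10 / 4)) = 125 / 28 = 4.46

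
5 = 5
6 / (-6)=-1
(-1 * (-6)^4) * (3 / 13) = -3888 / 13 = -299.08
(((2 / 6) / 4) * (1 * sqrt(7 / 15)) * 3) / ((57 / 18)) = sqrt(105) / 190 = 0.05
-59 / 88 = -0.67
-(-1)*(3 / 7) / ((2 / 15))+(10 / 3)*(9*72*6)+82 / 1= 182633 / 14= 13045.21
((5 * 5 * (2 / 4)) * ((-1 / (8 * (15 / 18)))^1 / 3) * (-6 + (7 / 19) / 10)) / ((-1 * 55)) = -103 / 1520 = -0.07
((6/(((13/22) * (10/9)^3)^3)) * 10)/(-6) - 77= -2630269170859/27462500000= -95.78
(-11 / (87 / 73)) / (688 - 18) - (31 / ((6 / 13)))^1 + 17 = -487503 / 9715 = -50.18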